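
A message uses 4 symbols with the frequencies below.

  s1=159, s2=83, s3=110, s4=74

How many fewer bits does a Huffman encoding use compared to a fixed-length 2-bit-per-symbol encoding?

2

Fixed-length: 2 bits × 426 symbols = 852 bits.
Huffman merges:
s4(74) + s2(83) → 157
s3(110) + 157 → 267
s1(159) + 267 → 426
Huffman total = 157 + 267 + 426 = 850 bits.
Saving = 852 − 850 = 2 bits.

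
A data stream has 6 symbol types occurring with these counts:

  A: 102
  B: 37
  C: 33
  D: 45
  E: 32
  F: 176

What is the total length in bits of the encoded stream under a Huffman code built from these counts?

Merge the two smallest weights repeatedly:
combine E(32), C(33) → 65
combine B(37), D(45) → 82
combine 65, 82 → 147
combine A(102), 147 → 249
combine F(176), 249 → 425
Total encoded bits = sum of merged weights = 65 + 82 + 147 + 249 + 425 = 968.

968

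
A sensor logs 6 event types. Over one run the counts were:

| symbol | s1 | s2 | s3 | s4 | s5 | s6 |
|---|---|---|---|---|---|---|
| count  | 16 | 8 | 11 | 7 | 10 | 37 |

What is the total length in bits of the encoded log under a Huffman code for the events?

208

Build the Huffman tree bottom-up:
s4(7) + s2(8) → 15
s5(10) + s3(11) → 21
15 + s1(16) → 31
21 + 31 → 52
s6(37) + 52 → 89
Total encoded bits = sum of merged weights = 15 + 21 + 31 + 52 + 89 = 208.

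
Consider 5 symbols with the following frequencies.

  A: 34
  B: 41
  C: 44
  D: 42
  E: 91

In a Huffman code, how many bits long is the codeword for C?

3

Huffman merges, smallest pair first:
A(34) + B(41) → 75
D(42) + C(44) → 86
75 + 86 → 161
E(91) + 161 → 252
C's leaf is at depth 3, giving a 3-bit codeword.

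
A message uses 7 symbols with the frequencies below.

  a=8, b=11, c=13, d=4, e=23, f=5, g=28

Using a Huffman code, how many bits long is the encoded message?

234

Build the Huffman tree bottom-up:
merge d(4) and f(5): 9
merge a(8) and 9: 17
merge b(11) and c(13): 24
merge 17 and e(23): 40
merge 24 and g(28): 52
merge 40 and 52: 92
Total encoded bits = sum of merged weights = 9 + 17 + 24 + 40 + 52 + 92 = 234.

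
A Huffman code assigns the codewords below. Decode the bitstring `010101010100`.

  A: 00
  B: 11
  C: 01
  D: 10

Read left to right; each codeword is recognised as soon as it completes (prefix code):
  01→C | 01→C | 01→C | 01→C | 01→C | 00→A
Decoded message: CCCCCA

CCCCCA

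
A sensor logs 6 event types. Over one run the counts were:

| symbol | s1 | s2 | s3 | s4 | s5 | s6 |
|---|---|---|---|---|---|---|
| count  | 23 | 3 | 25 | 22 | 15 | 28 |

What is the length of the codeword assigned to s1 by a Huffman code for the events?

2

Huffman merges, smallest pair first:
merge s2(3) and s5(15): 18
merge 18 and s4(22): 40
merge s1(23) and s3(25): 48
merge s6(28) and 40: 68
merge 48 and 68: 116
The subtree containing s1 is merged 2 times, so code length = 2.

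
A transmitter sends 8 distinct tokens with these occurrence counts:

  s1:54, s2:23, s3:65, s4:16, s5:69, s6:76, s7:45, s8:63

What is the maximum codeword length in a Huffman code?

Merge the two lowest-weight nodes at each step:
s4(16) + s2(23) → 39
39 + s7(45) → 84
s1(54) + s8(63) → 117
s3(65) + s5(69) → 134
s6(76) + 84 → 160
117 + 134 → 251
160 + 251 → 411
The rarest symbols sit at the bottom; the longest codeword is 4 bits.

4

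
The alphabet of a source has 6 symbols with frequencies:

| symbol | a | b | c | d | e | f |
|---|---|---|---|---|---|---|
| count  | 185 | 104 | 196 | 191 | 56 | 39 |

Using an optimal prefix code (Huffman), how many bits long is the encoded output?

1836

Merge the two smallest weights repeatedly:
f(39) + e(56) → 95
95 + b(104) → 199
a(185) + d(191) → 376
c(196) + 199 → 395
376 + 395 → 771
Each symbol's bit-cost is frequency × depth; summing gives 1836 bits (equivalently 95 + 199 + 376 + 395 + 771).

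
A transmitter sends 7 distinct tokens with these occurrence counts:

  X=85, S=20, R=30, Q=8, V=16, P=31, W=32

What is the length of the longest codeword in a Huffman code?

5

Merge the two lowest-weight nodes at each step:
Q(8) + V(16) → 24
S(20) + 24 → 44
R(30) + P(31) → 61
W(32) + 44 → 76
61 + 76 → 137
X(85) + 137 → 222
Maximum depth reached is 5.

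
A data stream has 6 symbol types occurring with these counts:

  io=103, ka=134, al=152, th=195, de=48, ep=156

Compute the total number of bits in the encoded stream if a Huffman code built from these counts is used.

2012

Build the Huffman tree bottom-up:
de(48) + io(103) → 151
ka(134) + 151 → 285
al(152) + ep(156) → 308
th(195) + 285 → 480
308 + 480 → 788
Total encoded bits = sum of merged weights = 151 + 285 + 308 + 480 + 788 = 2012.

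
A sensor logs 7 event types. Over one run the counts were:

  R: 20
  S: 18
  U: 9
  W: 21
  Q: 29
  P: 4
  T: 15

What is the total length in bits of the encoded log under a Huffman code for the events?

311

Greedily combine the two least-frequent nodes:
merge P(4) and U(9): 13
merge 13 and T(15): 28
merge S(18) and R(20): 38
merge W(21) and 28: 49
merge Q(29) and 38: 67
merge 49 and 67: 116
Each symbol's bit-cost is frequency × depth; summing gives 311 bits (equivalently 13 + 28 + 38 + 49 + 67 + 116).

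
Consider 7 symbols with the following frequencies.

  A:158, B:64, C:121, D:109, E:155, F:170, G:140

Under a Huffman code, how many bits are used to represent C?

3

Huffman merges, smallest pair first:
B(64) + D(109) → 173
C(121) + G(140) → 261
E(155) + A(158) → 313
F(170) + 173 → 343
261 + 313 → 574
343 + 574 → 917
The subtree containing C is merged 3 times, so code length = 3.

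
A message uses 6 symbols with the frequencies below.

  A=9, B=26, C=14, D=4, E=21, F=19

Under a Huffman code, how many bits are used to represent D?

Huffman merges, smallest pair first:
merge D(4) and A(9): 13
merge 13 and C(14): 27
merge F(19) and E(21): 40
merge B(26) and 27: 53
merge 40 and 53: 93
D's leaf is at depth 4, giving a 4-bit codeword.

4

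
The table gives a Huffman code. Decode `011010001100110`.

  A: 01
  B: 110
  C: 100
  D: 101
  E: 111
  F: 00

Read left to right; each codeword is recognised as soon as it completes (prefix code):
  01→A | 101→D | 00→F | 01→A | 100→C | 110→B
Decoded message: ADFACB

ADFACB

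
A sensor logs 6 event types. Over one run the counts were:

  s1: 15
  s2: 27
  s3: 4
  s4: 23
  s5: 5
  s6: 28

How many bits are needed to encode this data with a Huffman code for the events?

Build the Huffman tree bottom-up:
s3(4) + s5(5) → 9
9 + s1(15) → 24
s4(23) + 24 → 47
s2(27) + s6(28) → 55
47 + 55 → 102
The encoded length is the sum of every internal node's weight: 9 + 24 + 47 + 55 + 102 = 237 bits.

237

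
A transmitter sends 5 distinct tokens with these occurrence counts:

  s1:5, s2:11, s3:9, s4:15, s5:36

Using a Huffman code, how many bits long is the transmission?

Merge the two smallest weights repeatedly:
combine s1(5), s3(9) → 14
combine s2(11), 14 → 25
combine s4(15), 25 → 40
combine s5(36), 40 → 76
Each symbol's bit-cost is frequency × depth; summing gives 155 bits (equivalently 14 + 25 + 40 + 76).

155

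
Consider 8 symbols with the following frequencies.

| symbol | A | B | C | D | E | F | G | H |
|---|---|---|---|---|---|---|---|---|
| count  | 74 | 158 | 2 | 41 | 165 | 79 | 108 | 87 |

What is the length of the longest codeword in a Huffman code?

Merge the two lowest-weight nodes at each step:
combine C(2), D(41) → 43
combine 43, A(74) → 117
combine F(79), H(87) → 166
combine G(108), 117 → 225
combine B(158), E(165) → 323
combine 166, 225 → 391
combine 323, 391 → 714
Maximum depth reached is 5.

5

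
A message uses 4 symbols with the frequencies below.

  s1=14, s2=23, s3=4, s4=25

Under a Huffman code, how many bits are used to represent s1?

3

Huffman merges, smallest pair first:
s3(4) + s1(14) → 18
18 + s2(23) → 41
s4(25) + 41 → 66
The subtree containing s1 is merged 3 times, so code length = 3.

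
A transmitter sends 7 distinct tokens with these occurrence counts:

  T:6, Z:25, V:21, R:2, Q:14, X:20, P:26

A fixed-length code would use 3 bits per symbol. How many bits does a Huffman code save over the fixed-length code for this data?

43

Fixed-length: 3 bits × 114 symbols = 342 bits.
Huffman merges:
R(2) + T(6) → 8
8 + Q(14) → 22
X(20) + V(21) → 41
22 + Z(25) → 47
P(26) + 41 → 67
47 + 67 → 114
Huffman total = 8 + 22 + 41 + 47 + 67 + 114 = 299 bits.
Saving = 342 − 299 = 43 bits.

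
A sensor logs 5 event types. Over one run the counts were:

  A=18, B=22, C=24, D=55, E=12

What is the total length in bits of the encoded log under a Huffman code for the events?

Build the Huffman tree bottom-up:
merge E(12) and A(18): 30
merge B(22) and C(24): 46
merge 30 and 46: 76
merge D(55) and 76: 131
Total encoded bits = sum of merged weights = 30 + 46 + 76 + 131 = 283.

283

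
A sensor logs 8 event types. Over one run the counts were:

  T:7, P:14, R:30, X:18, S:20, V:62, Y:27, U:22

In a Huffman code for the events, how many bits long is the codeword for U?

3

Build the tree from the bottom:
combine T(7), P(14) → 21
combine X(18), S(20) → 38
combine 21, U(22) → 43
combine Y(27), R(30) → 57
combine 38, 43 → 81
combine 57, V(62) → 119
combine 81, 119 → 200
The subtree containing U is merged 3 times, so code length = 3.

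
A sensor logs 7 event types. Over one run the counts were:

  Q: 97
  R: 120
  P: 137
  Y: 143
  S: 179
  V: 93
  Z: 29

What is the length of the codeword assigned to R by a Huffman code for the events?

Repeatedly merge the two smallest:
Z(29) + V(93) → 122
Q(97) + R(120) → 217
122 + P(137) → 259
Y(143) + S(179) → 322
217 + 259 → 476
322 + 476 → 798
R's leaf is at depth 3, giving a 3-bit codeword.

3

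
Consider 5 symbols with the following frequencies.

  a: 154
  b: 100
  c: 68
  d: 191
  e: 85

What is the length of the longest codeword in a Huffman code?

Merge the two lowest-weight nodes at each step:
c(68) + e(85) → 153
b(100) + 153 → 253
a(154) + d(191) → 345
253 + 345 → 598
The rarest symbols sit at the bottom; the longest codeword is 3 bits.

3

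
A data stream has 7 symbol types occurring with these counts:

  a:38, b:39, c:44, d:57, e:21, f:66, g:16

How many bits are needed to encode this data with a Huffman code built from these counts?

757

Greedily combine the two least-frequent nodes:
g(16) + e(21) → 37
37 + a(38) → 75
b(39) + c(44) → 83
d(57) + f(66) → 123
75 + 83 → 158
123 + 158 → 281
Total encoded bits = sum of merged weights = 37 + 75 + 83 + 123 + 158 + 281 = 757.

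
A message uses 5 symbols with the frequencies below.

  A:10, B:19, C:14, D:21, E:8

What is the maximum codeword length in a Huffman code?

3

Merge the two lowest-weight nodes at each step:
merge E(8) and A(10): 18
merge C(14) and 18: 32
merge B(19) and D(21): 40
merge 32 and 40: 72
The rarest symbols sit at the bottom; the longest codeword is 3 bits.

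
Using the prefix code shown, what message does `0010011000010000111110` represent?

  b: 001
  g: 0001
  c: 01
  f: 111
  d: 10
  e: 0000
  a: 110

bbdgefa

Read left to right; each codeword is recognised as soon as it completes (prefix code):
  001→b | 001→b | 10→d | 0001→g | 0000→e | 111→f | 110→a
Decoded message: bbdgefa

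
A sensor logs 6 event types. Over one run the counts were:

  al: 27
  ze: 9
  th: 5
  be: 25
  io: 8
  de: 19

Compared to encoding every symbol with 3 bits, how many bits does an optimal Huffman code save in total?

Fixed-length: 3 bits × 93 symbols = 279 bits.
Huffman merges:
th(5) + io(8) → 13
ze(9) + 13 → 22
de(19) + 22 → 41
be(25) + al(27) → 52
41 + 52 → 93
Huffman total = 13 + 22 + 41 + 52 + 93 = 221 bits.
Saving = 279 − 221 = 58 bits.

58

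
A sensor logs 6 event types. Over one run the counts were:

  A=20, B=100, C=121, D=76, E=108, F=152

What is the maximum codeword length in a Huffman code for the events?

4

Merge the two lowest-weight nodes at each step:
combine A(20), D(76) → 96
combine 96, B(100) → 196
combine E(108), C(121) → 229
combine F(152), 196 → 348
combine 229, 348 → 577
The first pair merged (A, D) ends up deepest, at depth 4.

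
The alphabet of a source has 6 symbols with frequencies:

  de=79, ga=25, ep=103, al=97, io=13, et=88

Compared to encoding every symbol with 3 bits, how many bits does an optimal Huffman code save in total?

Fixed-length: 3 bits × 405 symbols = 1215 bits.
Huffman merges:
merge io(13) and ga(25): 38
merge 38 and de(79): 117
merge et(88) and al(97): 185
merge ep(103) and 117: 220
merge 185 and 220: 405
Huffman total = 38 + 117 + 185 + 220 + 405 = 965 bits.
Saving = 1215 − 965 = 250 bits.

250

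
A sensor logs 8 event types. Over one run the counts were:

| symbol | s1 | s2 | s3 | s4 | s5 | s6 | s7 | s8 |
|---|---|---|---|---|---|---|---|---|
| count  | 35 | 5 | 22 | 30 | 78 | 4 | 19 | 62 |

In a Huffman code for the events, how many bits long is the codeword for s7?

Huffman merges, smallest pair first:
s6(4) + s2(5) → 9
9 + s7(19) → 28
s3(22) + 28 → 50
s4(30) + s1(35) → 65
50 + s8(62) → 112
65 + s5(78) → 143
112 + 143 → 255
The subtree containing s7 is merged 4 times, so code length = 4.

4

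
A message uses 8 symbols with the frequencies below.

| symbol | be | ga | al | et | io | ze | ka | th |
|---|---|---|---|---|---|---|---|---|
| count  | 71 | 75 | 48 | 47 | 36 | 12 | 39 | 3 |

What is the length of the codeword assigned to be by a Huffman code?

2

Huffman merges, smallest pair first:
combine th(3), ze(12) → 15
combine 15, io(36) → 51
combine ka(39), et(47) → 86
combine al(48), 51 → 99
combine be(71), ga(75) → 146
combine 86, 99 → 185
combine 146, 185 → 331
The subtree containing be is merged 2 times, so code length = 2.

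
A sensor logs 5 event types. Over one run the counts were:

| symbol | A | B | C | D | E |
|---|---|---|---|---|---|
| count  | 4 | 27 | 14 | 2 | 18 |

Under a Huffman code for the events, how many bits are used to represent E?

2

Repeatedly merge the two smallest:
merge D(2) and A(4): 6
merge 6 and C(14): 20
merge E(18) and 20: 38
merge B(27) and 38: 65
E sits 2 levels below the root, so its codeword is 2 bits.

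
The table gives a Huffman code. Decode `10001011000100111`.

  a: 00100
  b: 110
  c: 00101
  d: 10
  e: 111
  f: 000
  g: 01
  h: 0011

Read left to right; each codeword is recognised as soon as it completes (prefix code):
  10→d | 00101→c | 10→d | 00100→a | 111→e
Decoded message: dcdae

dcdae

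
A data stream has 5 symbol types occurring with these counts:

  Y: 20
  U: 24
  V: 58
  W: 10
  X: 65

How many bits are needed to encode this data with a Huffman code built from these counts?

Greedily combine the two least-frequent nodes:
merge W(10) and Y(20): 30
merge U(24) and 30: 54
merge 54 and V(58): 112
merge X(65) and 112: 177
The encoded length is the sum of every internal node's weight: 30 + 54 + 112 + 177 = 373 bits.

373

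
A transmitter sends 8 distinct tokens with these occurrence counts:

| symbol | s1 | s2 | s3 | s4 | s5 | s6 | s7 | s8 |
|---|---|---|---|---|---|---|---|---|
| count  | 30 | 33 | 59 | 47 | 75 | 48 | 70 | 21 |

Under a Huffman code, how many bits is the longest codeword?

4

Merge the two lowest-weight nodes at each step:
combine s8(21), s1(30) → 51
combine s2(33), s4(47) → 80
combine s6(48), 51 → 99
combine s3(59), s7(70) → 129
combine s5(75), 80 → 155
combine 99, 129 → 228
combine 155, 228 → 383
The rarest symbols sit at the bottom; the longest codeword is 4 bits.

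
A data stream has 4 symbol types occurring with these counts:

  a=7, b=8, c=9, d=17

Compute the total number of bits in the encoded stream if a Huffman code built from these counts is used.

80

Merge the two smallest weights repeatedly:
combine a(7), b(8) → 15
combine c(9), 15 → 24
combine d(17), 24 → 41
Each symbol's bit-cost is frequency × depth; summing gives 80 bits (equivalently 15 + 24 + 41).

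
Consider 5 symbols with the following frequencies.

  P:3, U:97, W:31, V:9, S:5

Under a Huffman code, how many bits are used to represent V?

Repeatedly merge the two smallest:
combine P(3), S(5) → 8
combine 8, V(9) → 17
combine 17, W(31) → 48
combine 48, U(97) → 145
The subtree containing V is merged 3 times, so code length = 3.

3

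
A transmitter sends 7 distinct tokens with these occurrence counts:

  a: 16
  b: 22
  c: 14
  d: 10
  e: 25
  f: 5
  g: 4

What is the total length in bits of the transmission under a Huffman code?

Build the Huffman tree bottom-up:
merge g(4) and f(5): 9
merge 9 and d(10): 19
merge c(14) and a(16): 30
merge 19 and b(22): 41
merge e(25) and 30: 55
merge 41 and 55: 96
The encoded length is the sum of every internal node's weight: 9 + 19 + 30 + 41 + 55 + 96 = 250 bits.

250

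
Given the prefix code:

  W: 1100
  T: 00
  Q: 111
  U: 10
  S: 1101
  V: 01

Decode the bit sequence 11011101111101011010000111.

Read left to right; each codeword is recognised as soon as it completes (prefix code):
  1101→S | 1101→S | 111→Q | 10→U | 10→U | 1101→S | 00→T | 00→T | 111→Q
Decoded message: SSQUUSTTQ

SSQUUSTTQ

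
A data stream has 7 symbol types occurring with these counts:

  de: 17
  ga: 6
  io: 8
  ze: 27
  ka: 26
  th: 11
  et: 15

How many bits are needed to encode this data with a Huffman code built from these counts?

291

Build the Huffman tree bottom-up:
ga(6) + io(8) → 14
th(11) + 14 → 25
et(15) + de(17) → 32
25 + ka(26) → 51
ze(27) + 32 → 59
51 + 59 → 110
The encoded length is the sum of every internal node's weight: 14 + 25 + 32 + 51 + 59 + 110 = 291 bits.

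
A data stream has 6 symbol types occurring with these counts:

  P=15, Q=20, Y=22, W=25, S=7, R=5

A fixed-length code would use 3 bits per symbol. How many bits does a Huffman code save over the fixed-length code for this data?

Fixed-length: 3 bits × 94 symbols = 282 bits.
Huffman merges:
combine R(5), S(7) → 12
combine 12, P(15) → 27
combine Q(20), Y(22) → 42
combine W(25), 27 → 52
combine 42, 52 → 94
Huffman total = 12 + 27 + 42 + 52 + 94 = 227 bits.
Saving = 282 − 227 = 55 bits.

55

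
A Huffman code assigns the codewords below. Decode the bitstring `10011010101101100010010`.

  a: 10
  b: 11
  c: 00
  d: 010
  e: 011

Read left to right; each codeword is recognised as soon as it completes (prefix code):
  10→a | 011→e | 010→d | 10→a | 11→b | 011→e | 00→c | 010→d | 010→d
Decoded message: aedabecdd

aedabecdd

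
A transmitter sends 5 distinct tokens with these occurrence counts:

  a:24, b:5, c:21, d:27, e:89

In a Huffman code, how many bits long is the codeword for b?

Repeatedly merge the two smallest:
combine b(5), c(21) → 26
combine a(24), 26 → 50
combine d(27), 50 → 77
combine 77, e(89) → 166
b sits 4 levels below the root, so its codeword is 4 bits.

4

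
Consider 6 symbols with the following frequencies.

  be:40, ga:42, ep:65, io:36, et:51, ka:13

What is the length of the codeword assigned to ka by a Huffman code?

3

Huffman merges, smallest pair first:
combine ka(13), io(36) → 49
combine be(40), ga(42) → 82
combine 49, et(51) → 100
combine ep(65), 82 → 147
combine 100, 147 → 247
ka sits 3 levels below the root, so its codeword is 3 bits.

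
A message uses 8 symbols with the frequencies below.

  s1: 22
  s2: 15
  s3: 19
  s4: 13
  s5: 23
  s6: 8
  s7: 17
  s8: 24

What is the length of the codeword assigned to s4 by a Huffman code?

Repeatedly merge the two smallest:
s6(8) + s4(13) → 21
s2(15) + s7(17) → 32
s3(19) + 21 → 40
s1(22) + s5(23) → 45
s8(24) + 32 → 56
40 + 45 → 85
56 + 85 → 141
The subtree containing s4 is merged 4 times, so code length = 4.

4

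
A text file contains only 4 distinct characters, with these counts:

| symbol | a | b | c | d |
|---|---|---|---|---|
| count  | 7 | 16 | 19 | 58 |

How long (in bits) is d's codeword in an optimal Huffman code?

1

Repeatedly merge the two smallest:
merge a(7) and b(16): 23
merge c(19) and 23: 42
merge 42 and d(58): 100
d is merged only at the final step, so code length = 1.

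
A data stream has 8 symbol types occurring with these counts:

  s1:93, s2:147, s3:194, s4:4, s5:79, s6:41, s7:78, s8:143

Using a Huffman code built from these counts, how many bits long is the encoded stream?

2164

Greedily combine the two least-frequent nodes:
merge s4(4) and s6(41): 45
merge 45 and s7(78): 123
merge s5(79) and s1(93): 172
merge 123 and s8(143): 266
merge s2(147) and 172: 319
merge s3(194) and 266: 460
merge 319 and 460: 779
The encoded length is the sum of every internal node's weight: 45 + 123 + 172 + 266 + 319 + 460 + 779 = 2164 bits.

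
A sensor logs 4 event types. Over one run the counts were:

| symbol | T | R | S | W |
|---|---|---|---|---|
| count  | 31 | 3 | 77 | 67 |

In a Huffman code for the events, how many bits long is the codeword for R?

3

Huffman merges, smallest pair first:
combine R(3), T(31) → 34
combine 34, W(67) → 101
combine S(77), 101 → 178
R sits 3 levels below the root, so its codeword is 3 bits.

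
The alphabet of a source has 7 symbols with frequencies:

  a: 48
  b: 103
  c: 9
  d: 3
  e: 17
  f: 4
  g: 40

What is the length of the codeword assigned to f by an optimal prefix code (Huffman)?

6

Build the tree from the bottom:
merge d(3) and f(4): 7
merge 7 and c(9): 16
merge 16 and e(17): 33
merge 33 and g(40): 73
merge a(48) and 73: 121
merge b(103) and 121: 224
f's leaf is at depth 6, giving a 6-bit codeword.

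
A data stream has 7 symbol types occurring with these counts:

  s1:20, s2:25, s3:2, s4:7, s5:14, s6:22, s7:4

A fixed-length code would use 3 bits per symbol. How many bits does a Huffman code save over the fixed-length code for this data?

48

Fixed-length: 3 bits × 94 symbols = 282 bits.
Huffman merges:
combine s3(2), s7(4) → 6
combine 6, s4(7) → 13
combine 13, s5(14) → 27
combine s1(20), s6(22) → 42
combine s2(25), 27 → 52
combine 42, 52 → 94
Huffman total = 6 + 13 + 27 + 42 + 52 + 94 = 234 bits.
Saving = 282 − 234 = 48 bits.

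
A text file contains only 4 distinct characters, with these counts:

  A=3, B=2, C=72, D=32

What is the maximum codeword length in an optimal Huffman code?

3

Merge the two lowest-weight nodes at each step:
combine B(2), A(3) → 5
combine 5, D(32) → 37
combine 37, C(72) → 109
Maximum depth reached is 3.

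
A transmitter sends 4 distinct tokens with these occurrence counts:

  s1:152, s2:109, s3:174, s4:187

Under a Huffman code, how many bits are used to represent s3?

Huffman merges, smallest pair first:
combine s2(109), s1(152) → 261
combine s3(174), s4(187) → 361
combine 261, 361 → 622
s3's leaf is at depth 2, giving a 2-bit codeword.

2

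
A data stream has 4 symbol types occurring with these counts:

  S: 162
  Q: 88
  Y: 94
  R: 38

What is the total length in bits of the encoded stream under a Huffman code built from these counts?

Merge the two smallest weights repeatedly:
merge R(38) and Q(88): 126
merge Y(94) and 126: 220
merge S(162) and 220: 382
Total encoded bits = sum of merged weights = 126 + 220 + 382 = 728.

728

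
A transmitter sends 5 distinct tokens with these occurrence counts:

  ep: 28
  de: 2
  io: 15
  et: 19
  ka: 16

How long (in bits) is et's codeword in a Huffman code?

Repeatedly merge the two smallest:
merge de(2) and io(15): 17
merge ka(16) and 17: 33
merge et(19) and ep(28): 47
merge 33 and 47: 80
et's leaf is at depth 2, giving a 2-bit codeword.

2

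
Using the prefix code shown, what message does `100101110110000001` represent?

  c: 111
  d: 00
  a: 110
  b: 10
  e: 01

Read left to right; each codeword is recognised as soon as it completes (prefix code):
  10→b | 01→e | 01→e | 110→a | 110→a | 00→d | 00→d | 01→e
Decoded message: beeaadde

beeaadde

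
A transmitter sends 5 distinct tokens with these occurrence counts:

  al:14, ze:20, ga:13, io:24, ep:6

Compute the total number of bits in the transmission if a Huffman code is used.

Merge the two smallest weights repeatedly:
merge ep(6) and ga(13): 19
merge al(14) and 19: 33
merge ze(20) and io(24): 44
merge 33 and 44: 77
Total encoded bits = sum of merged weights = 19 + 33 + 44 + 77 = 173.

173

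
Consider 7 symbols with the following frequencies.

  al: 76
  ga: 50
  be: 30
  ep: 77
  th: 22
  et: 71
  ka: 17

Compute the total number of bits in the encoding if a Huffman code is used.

Build the Huffman tree bottom-up:
merge ka(17) and th(22): 39
merge be(30) and 39: 69
merge ga(50) and 69: 119
merge et(71) and al(76): 147
merge ep(77) and 119: 196
merge 147 and 196: 343
Total encoded bits = sum of merged weights = 39 + 69 + 119 + 147 + 196 + 343 = 913.

913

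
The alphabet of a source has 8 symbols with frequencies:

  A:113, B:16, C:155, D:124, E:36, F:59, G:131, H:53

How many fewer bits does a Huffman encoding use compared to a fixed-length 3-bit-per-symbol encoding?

Fixed-length: 3 bits × 687 symbols = 2061 bits.
Huffman merges:
combine B(16), E(36) → 52
combine 52, H(53) → 105
combine F(59), 105 → 164
combine A(113), D(124) → 237
combine G(131), C(155) → 286
combine 164, 237 → 401
combine 286, 401 → 687
Huffman total = 52 + 105 + 164 + 237 + 286 + 401 + 687 = 1932 bits.
Saving = 2061 − 1932 = 129 bits.

129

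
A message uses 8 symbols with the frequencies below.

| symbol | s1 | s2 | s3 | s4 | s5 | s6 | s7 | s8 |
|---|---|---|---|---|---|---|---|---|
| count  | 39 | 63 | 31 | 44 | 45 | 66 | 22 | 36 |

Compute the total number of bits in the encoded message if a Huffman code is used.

1025

Merge the two smallest weights repeatedly:
combine s7(22), s3(31) → 53
combine s8(36), s1(39) → 75
combine s4(44), s5(45) → 89
combine 53, s2(63) → 116
combine s6(66), 75 → 141
combine 89, 116 → 205
combine 141, 205 → 346
The encoded length is the sum of every internal node's weight: 53 + 75 + 89 + 116 + 141 + 205 + 346 = 1025 bits.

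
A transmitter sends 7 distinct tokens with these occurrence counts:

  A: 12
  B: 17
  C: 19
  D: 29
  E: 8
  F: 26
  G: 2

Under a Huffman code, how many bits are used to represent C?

3

Build the tree from the bottom:
combine G(2), E(8) → 10
combine 10, A(12) → 22
combine B(17), C(19) → 36
combine 22, F(26) → 48
combine D(29), 36 → 65
combine 48, 65 → 113
C sits 3 levels below the root, so its codeword is 3 bits.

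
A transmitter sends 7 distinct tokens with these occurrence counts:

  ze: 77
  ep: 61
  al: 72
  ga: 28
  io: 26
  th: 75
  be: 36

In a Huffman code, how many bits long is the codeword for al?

Huffman merges, smallest pair first:
merge io(26) and ga(28): 54
merge be(36) and 54: 90
merge ep(61) and al(72): 133
merge th(75) and ze(77): 152
merge 90 and 133: 223
merge 152 and 223: 375
The subtree containing al is merged 3 times, so code length = 3.

3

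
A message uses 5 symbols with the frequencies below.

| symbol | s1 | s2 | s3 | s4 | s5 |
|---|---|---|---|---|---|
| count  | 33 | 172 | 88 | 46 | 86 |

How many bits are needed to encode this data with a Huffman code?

Greedily combine the two least-frequent nodes:
combine s1(33), s4(46) → 79
combine 79, s5(86) → 165
combine s3(88), 165 → 253
combine s2(172), 253 → 425
The encoded length is the sum of every internal node's weight: 79 + 165 + 253 + 425 = 922 bits.

922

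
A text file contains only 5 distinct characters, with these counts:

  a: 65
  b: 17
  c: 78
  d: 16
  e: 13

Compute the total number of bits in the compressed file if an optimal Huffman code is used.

375

Merge the two smallest weights repeatedly:
combine e(13), d(16) → 29
combine b(17), 29 → 46
combine 46, a(65) → 111
combine c(78), 111 → 189
Each symbol's bit-cost is frequency × depth; summing gives 375 bits (equivalently 29 + 46 + 111 + 189).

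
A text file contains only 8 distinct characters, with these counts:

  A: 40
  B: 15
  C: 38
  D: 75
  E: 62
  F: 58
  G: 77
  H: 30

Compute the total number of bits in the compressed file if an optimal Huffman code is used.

1153

Greedily combine the two least-frequent nodes:
combine B(15), H(30) → 45
combine C(38), A(40) → 78
combine 45, F(58) → 103
combine E(62), D(75) → 137
combine G(77), 78 → 155
combine 103, 137 → 240
combine 155, 240 → 395
Total encoded bits = sum of merged weights = 45 + 78 + 103 + 137 + 155 + 240 + 395 = 1153.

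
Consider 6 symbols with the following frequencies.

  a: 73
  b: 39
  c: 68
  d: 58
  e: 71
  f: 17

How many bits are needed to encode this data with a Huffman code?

Merge the two smallest weights repeatedly:
f(17) + b(39) → 56
56 + d(58) → 114
c(68) + e(71) → 139
a(73) + 114 → 187
139 + 187 → 326
Each symbol's bit-cost is frequency × depth; summing gives 822 bits (equivalently 56 + 114 + 139 + 187 + 326).

822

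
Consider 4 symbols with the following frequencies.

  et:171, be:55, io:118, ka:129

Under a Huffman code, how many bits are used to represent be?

2

Build the tree from the bottom:
combine be(55), io(118) → 173
combine ka(129), et(171) → 300
combine 173, 300 → 473
be sits 2 levels below the root, so its codeword is 2 bits.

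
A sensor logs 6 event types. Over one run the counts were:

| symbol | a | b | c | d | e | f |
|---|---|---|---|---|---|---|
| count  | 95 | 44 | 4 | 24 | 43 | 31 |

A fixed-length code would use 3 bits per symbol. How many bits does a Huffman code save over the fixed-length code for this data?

Fixed-length: 3 bits × 241 symbols = 723 bits.
Huffman merges:
c(4) + d(24) → 28
28 + f(31) → 59
e(43) + b(44) → 87
59 + 87 → 146
a(95) + 146 → 241
Huffman total = 28 + 59 + 87 + 146 + 241 = 561 bits.
Saving = 723 − 561 = 162 bits.

162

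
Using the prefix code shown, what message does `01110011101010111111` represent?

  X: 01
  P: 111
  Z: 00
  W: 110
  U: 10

XWXWUUPP

Read left to right; each codeword is recognised as soon as it completes (prefix code):
  01→X | 110→W | 01→X | 110→W | 10→U | 10→U | 111→P | 111→P
Decoded message: XWXWUUPP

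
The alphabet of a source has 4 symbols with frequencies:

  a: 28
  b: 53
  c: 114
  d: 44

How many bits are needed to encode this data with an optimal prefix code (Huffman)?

Greedily combine the two least-frequent nodes:
combine a(28), d(44) → 72
combine b(53), 72 → 125
combine c(114), 125 → 239
Total encoded bits = sum of merged weights = 72 + 125 + 239 = 436.

436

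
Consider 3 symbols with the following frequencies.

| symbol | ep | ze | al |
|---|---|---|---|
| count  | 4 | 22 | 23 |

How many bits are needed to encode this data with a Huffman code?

75

Merge the two smallest weights repeatedly:
ep(4) + ze(22) → 26
al(23) + 26 → 49
Each symbol's bit-cost is frequency × depth; summing gives 75 bits (equivalently 26 + 49).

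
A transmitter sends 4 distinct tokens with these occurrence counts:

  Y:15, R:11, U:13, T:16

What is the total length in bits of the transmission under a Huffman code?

Build the Huffman tree bottom-up:
merge R(11) and U(13): 24
merge Y(15) and T(16): 31
merge 24 and 31: 55
Each symbol's bit-cost is frequency × depth; summing gives 110 bits (equivalently 24 + 31 + 55).

110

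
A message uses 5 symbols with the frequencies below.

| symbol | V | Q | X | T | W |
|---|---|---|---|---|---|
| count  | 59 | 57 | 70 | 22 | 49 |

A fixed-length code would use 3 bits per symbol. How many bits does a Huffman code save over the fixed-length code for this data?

Fixed-length: 3 bits × 257 symbols = 771 bits.
Huffman merges:
merge T(22) and W(49): 71
merge Q(57) and V(59): 116
merge X(70) and 71: 141
merge 116 and 141: 257
Huffman total = 71 + 116 + 141 + 257 = 585 bits.
Saving = 771 − 585 = 186 bits.

186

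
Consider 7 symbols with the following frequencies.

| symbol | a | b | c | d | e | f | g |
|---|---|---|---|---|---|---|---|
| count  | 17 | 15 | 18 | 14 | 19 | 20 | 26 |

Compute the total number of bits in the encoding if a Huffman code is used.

Greedily combine the two least-frequent nodes:
merge d(14) and b(15): 29
merge a(17) and c(18): 35
merge e(19) and f(20): 39
merge g(26) and 29: 55
merge 35 and 39: 74
merge 55 and 74: 129
Total encoded bits = sum of merged weights = 29 + 35 + 39 + 55 + 74 + 129 = 361.

361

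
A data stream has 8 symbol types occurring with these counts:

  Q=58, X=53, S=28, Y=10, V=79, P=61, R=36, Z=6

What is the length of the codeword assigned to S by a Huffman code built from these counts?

4

Huffman merges, smallest pair first:
combine Z(6), Y(10) → 16
combine 16, S(28) → 44
combine R(36), 44 → 80
combine X(53), Q(58) → 111
combine P(61), V(79) → 140
combine 80, 111 → 191
combine 140, 191 → 331
S sits 4 levels below the root, so its codeword is 4 bits.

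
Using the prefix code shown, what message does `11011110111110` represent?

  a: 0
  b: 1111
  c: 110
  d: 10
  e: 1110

cbabd

Read left to right; each codeword is recognised as soon as it completes (prefix code):
  110→c | 1111→b | 0→a | 1111→b | 10→d
Decoded message: cbabd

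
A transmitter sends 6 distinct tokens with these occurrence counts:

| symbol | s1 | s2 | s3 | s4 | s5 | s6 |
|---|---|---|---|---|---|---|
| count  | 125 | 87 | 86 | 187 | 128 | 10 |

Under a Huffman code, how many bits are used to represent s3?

Build the tree from the bottom:
combine s6(10), s3(86) → 96
combine s2(87), 96 → 183
combine s1(125), s5(128) → 253
combine 183, s4(187) → 370
combine 253, 370 → 623
s3's leaf is at depth 4, giving a 4-bit codeword.

4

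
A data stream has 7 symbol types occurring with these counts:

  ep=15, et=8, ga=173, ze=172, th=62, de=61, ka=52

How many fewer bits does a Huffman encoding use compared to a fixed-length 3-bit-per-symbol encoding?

Fixed-length: 3 bits × 543 symbols = 1629 bits.
Huffman merges:
combine et(8), ep(15) → 23
combine 23, ka(52) → 75
combine de(61), th(62) → 123
combine 75, 123 → 198
combine ze(172), ga(173) → 345
combine 198, 345 → 543
Huffman total = 23 + 75 + 123 + 198 + 345 + 543 = 1307 bits.
Saving = 1629 − 1307 = 322 bits.

322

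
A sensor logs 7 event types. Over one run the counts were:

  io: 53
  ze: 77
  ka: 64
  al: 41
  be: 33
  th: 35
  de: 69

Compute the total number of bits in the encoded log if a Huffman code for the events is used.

Greedily combine the two least-frequent nodes:
merge be(33) and th(35): 68
merge al(41) and io(53): 94
merge ka(64) and 68: 132
merge de(69) and ze(77): 146
merge 94 and 132: 226
merge 146 and 226: 372
Each symbol's bit-cost is frequency × depth; summing gives 1038 bits (equivalently 68 + 94 + 132 + 146 + 226 + 372).

1038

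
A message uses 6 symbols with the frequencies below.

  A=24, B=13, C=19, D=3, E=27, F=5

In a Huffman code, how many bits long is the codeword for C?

2

Build the tree from the bottom:
combine D(3), F(5) → 8
combine 8, B(13) → 21
combine C(19), 21 → 40
combine A(24), E(27) → 51
combine 40, 51 → 91
C sits 2 levels below the root, so its codeword is 2 bits.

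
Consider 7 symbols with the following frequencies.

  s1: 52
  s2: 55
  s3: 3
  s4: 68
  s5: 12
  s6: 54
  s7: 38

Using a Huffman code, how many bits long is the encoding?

737

Greedily combine the two least-frequent nodes:
combine s3(3), s5(12) → 15
combine 15, s7(38) → 53
combine s1(52), 53 → 105
combine s6(54), s2(55) → 109
combine s4(68), 105 → 173
combine 109, 173 → 282
Each symbol's bit-cost is frequency × depth; summing gives 737 bits (equivalently 15 + 53 + 105 + 109 + 173 + 282).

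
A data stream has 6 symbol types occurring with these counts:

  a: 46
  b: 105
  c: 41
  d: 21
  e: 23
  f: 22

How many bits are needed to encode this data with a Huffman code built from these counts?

607

Merge the two smallest weights repeatedly:
d(21) + f(22) → 43
e(23) + c(41) → 64
43 + a(46) → 89
64 + 89 → 153
b(105) + 153 → 258
Total encoded bits = sum of merged weights = 43 + 64 + 89 + 153 + 258 = 607.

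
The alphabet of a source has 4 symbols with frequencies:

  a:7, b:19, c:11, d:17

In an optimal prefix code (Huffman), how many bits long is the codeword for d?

Huffman merges, smallest pair first:
combine a(7), c(11) → 18
combine d(17), 18 → 35
combine b(19), 35 → 54
d's leaf is at depth 2, giving a 2-bit codeword.

2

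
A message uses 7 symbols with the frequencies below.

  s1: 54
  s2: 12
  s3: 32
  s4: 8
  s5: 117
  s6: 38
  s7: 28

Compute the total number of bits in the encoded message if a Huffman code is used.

Merge the two smallest weights repeatedly:
combine s4(8), s2(12) → 20
combine 20, s7(28) → 48
combine s3(32), s6(38) → 70
combine 48, s1(54) → 102
combine 70, 102 → 172
combine s5(117), 172 → 289
Each symbol's bit-cost is frequency × depth; summing gives 701 bits (equivalently 20 + 48 + 70 + 102 + 172 + 289).

701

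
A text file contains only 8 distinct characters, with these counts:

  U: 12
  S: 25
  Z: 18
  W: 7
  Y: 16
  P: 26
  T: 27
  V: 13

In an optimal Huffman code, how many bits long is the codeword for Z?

3

Huffman merges, smallest pair first:
merge W(7) and U(12): 19
merge V(13) and Y(16): 29
merge Z(18) and 19: 37
merge S(25) and P(26): 51
merge T(27) and 29: 56
merge 37 and 51: 88
merge 56 and 88: 144
The subtree containing Z is merged 3 times, so code length = 3.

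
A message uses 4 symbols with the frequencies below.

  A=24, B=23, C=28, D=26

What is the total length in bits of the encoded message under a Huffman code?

202

Greedily combine the two least-frequent nodes:
B(23) + A(24) → 47
D(26) + C(28) → 54
47 + 54 → 101
The encoded length is the sum of every internal node's weight: 47 + 54 + 101 = 202 bits.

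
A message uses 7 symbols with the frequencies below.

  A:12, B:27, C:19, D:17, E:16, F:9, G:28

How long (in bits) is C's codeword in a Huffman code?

3

Huffman merges, smallest pair first:
combine F(9), A(12) → 21
combine E(16), D(17) → 33
combine C(19), 21 → 40
combine B(27), G(28) → 55
combine 33, 40 → 73
combine 55, 73 → 128
The subtree containing C is merged 3 times, so code length = 3.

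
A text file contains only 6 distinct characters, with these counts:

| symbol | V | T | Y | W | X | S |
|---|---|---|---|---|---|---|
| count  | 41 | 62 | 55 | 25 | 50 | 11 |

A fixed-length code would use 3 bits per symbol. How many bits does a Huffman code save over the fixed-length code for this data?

Fixed-length: 3 bits × 244 symbols = 732 bits.
Huffman merges:
combine S(11), W(25) → 36
combine 36, V(41) → 77
combine X(50), Y(55) → 105
combine T(62), 77 → 139
combine 105, 139 → 244
Huffman total = 36 + 77 + 105 + 139 + 244 = 601 bits.
Saving = 732 − 601 = 131 bits.

131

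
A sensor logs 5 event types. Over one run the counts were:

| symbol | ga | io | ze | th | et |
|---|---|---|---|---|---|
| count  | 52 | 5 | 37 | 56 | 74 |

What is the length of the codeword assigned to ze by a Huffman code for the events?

3

Repeatedly merge the two smallest:
combine io(5), ze(37) → 42
combine 42, ga(52) → 94
combine th(56), et(74) → 130
combine 94, 130 → 224
ze's leaf is at depth 3, giving a 3-bit codeword.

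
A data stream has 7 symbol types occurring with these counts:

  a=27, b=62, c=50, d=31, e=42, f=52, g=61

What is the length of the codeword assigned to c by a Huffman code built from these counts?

3

Build the tree from the bottom:
combine a(27), d(31) → 58
combine e(42), c(50) → 92
combine f(52), 58 → 110
combine g(61), b(62) → 123
combine 92, 110 → 202
combine 123, 202 → 325
c sits 3 levels below the root, so its codeword is 3 bits.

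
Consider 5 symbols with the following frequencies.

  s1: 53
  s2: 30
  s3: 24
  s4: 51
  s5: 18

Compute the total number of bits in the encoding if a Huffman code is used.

394

Greedily combine the two least-frequent nodes:
combine s5(18), s3(24) → 42
combine s2(30), 42 → 72
combine s4(51), s1(53) → 104
combine 72, 104 → 176
Total encoded bits = sum of merged weights = 42 + 72 + 104 + 176 = 394.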